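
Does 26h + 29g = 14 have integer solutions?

Step 1: Compute gcd(26, 29).
gcd(26, 29) = 1

Step 2: Check divisibility.
Does 1 divide 14? 14 = 1 x 14, so yes.

By the theorem on linear Diophantine equations, 26h + 29g = 14 has integer solutions if and only if gcd(26, 29) divides 14. Since 1 | 14, solutions exist.

Yes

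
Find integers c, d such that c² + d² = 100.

We need to find integers c, d > 0 such that c² + d² = 100.
Trying c = 6: d² = 100 - 6² = 100 - 36 = 64
d = 8
Check: 6² + 8² = 36 + 64 = 100 ✓

100 = 6² + 8²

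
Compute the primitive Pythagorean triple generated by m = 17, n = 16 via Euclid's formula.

a = m² - n² = 17² - 16² = 289 - 256 = 33
b = 2mn = 2·17·16 = 544
c = m² + n² = 289 + 256 = 545
Verify: 33² + 544² = 1089 + 295936 = 297025 = 545² ✓

(33, 544, 545)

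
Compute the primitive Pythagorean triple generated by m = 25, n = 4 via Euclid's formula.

a = m² - n² = 25² - 4² = 625 - 16 = 609
b = 2mn = 2·25·4 = 200
c = m² + n² = 625 + 16 = 641
Verify: 609² + 200² = 370881 + 40000 = 410881 = 641² ✓

(609, 200, 641)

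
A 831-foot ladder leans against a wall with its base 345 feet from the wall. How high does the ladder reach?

The ladder, wall, and ground form a right triangle with hypotenuse 831 and one leg 345.
By the Pythagorean theorem: h² = 831² - 345² = 690561 - 119025 = 571536
h = √571536 = 756 feet

756 feet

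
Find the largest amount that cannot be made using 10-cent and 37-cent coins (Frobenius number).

For two coprime denominations a and b, the Frobenius number (largest value not representable as a non-negative combination) is ab - a - b.
Here gcd(10, 37) = 1, so they are coprime.
F(10, 37) = 10·37 - 10 - 37 = 370 - 47 = 323

323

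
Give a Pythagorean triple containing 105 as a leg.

We need the other leg and hypotenuse such that 105² + x² = c².
Take x = 608, c = 617: 105² + 608² = 11025 + 369664 = 380689 = 617² ✓
Triple: (105, 608, 617)

(105, 608, 617)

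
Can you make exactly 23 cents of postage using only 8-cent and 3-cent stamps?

We need non-negative x, y with 8x + 3y = 23.
gcd(8, 3) = 1 divides 23, so integer solutions exist.
Search for a non-negative one: x = 1 gives 3y = 23 - 8 = 15, so y = 5.
Check: 8·1 + 3·5 = 23 ✓

Yes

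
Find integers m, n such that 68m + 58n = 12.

Step 1: Check solvability.
gcd(68, 58) = 2
Since 2 divides 12, solutions exist.

Step 2: Apply extended Euclidean algorithm to find gcd.
We find integers such that 68*x0 + 58*y0 = 2

Step 3: Scale the particular solution.
Multiply by 12/2 = 6:
m = 36, n = -42

Step 4: Verify.
68*(36) + 58*(-42) = 12 = 12 ✓

m = 36, n = -42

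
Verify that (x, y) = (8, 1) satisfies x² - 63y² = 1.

Compute x² = 8² = 64
Compute 63y² = 63·1² = 63·1 = 63
x² - 63y² = 64 - 63 = 1
Since this equals 1, (8, 1) is a solution.

Yes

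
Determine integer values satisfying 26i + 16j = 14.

Step 1: Check solvability.
gcd(26, 16) = 2
Since 2 divides 14, solutions exist.

Step 2: Apply extended Euclidean algorithm to find gcd.
We find integers such that 26*x0 + 16*y0 = 2

Step 3: Scale the particular solution.
Multiply by 14/2 = 7:
i = -21, j = 35

Step 4: Verify.
26*(-21) + 16*(35) = 14 = 14 ✓

i = -21, j = 35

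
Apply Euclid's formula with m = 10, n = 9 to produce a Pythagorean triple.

a = m² - n² = 10² - 9² = 100 - 81 = 19
b = 2mn = 2·10·9 = 180
c = m² + n² = 100 + 81 = 181
Verify: 19² + 180² = 361 + 32400 = 32761 = 181² ✓

(19, 180, 181)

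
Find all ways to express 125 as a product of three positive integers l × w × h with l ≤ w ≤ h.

Iterate l from 1 to ⌊125^(1/3)⌋. For each l dividing 125, iterate w ≥ l with w dividing 125/l, and set h = 125/(l·w).
Triples found (3): (1×1×125), (1×5×25), (5×5×5)

(1×1×125), (1×5×25), (5×5×5)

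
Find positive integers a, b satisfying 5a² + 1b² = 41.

Try small values of a and check whether (41 - 5a²)/1 is a perfect square.
a = 1: 5·1² = 5, so 1b² = 41 - 5 = 36, giving b² = 36, b = 6.
Check: 5·1² + 1·6² = 5 + 36 = 41 ✓

a = 1, b = 6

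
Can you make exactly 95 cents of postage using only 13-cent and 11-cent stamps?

We need non-negative x, y with 13x + 11y = 95.
gcd(13, 11) = 1 divides 95, so integer solutions exist, but checking x = 0..7 shows none with y ≥ 0.
So 95 cannot be made with non-negative stamp counts.

No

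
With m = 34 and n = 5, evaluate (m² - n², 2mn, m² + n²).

a = m² - n² = 1156 - 25 = 1131
b = 2mn = 2·34·5 = 340
c = m² + n² = 1156 + 25 = 1181
Verify: 1131² + 340² = 1279161 + 115600 = 1394761 = 1181² ✓

(1131, 340, 1181)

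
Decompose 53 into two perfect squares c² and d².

We need to find integers c, d > 0 such that c² + d² = 53.
Trying c = 2: d² = 53 - 2² = 53 - 4 = 49
d = 7
Check: 2² + 7² = 4 + 49 = 53 ✓

53 = 2² + 7²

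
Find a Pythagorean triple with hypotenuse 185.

We need a² + b² = 185² = 34225.
Trying: 153² + 104² = 23409 + 10816 = 34225 ✓

(153, 104, 185)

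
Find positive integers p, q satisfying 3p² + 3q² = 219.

Try small values of p and check whether (219 - 3p²)/3 is a perfect square.
p = 3: 3·3² = 27, so 3q² = 219 - 27 = 192, giving q² = 64, q = 8.
Check: 3·3² + 3·8² = 27 + 192 = 219 ✓

p = 3, q = 8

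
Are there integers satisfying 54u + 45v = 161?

Step 1: Compute gcd(54, 45).
gcd(54, 45) = 9

Step 2: Check divisibility.
Does 9 divide 161? 161 = 9 x 17 + 8, so no.

By the theorem on linear Diophantine equations, 54u + 45v = 161 has integer solutions if and only if gcd(54, 45) divides 161. Since 9 does not divide 161, no solutions exist.

No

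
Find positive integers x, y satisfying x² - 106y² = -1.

We need x² = 106y² - 1. Try successive y:
y = 1: x² = 106·1² - 1 = 105, not a perfect square
y = 2: x² = 106·2² - 1 = 423, not a perfect square
y = 3: x² = 106·3² - 1 = 953, not a perfect square
...
y = 389: x² = 106·389² - 1 = 16040025 = 4005² ✓
Check: 4005² - 106·389² = 16040025 - 16040026 = -1 ✓

x = 4005, y = 389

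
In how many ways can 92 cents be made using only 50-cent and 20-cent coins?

We need non-negative integers (x, y) with 50x + 20y = 92.
For each x from 0 to 1, check if (92 - 50x) is a non-negative multiple of 20.
Solutions (x, y): none
Count: 0

0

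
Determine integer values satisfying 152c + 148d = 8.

Step 1: Check solvability.
gcd(152, 148) = 4
Since 4 divides 8, solutions exist.

Step 2: Apply extended Euclidean algorithm to find gcd.
We find integers such that 152*x0 + 148*y0 = 4

Step 3: Scale the particular solution.
Multiply by 8/4 = 2:
c = 2, d = -2

Step 4: Verify.
152*(2) + 148*(-2) = 8 = 8 ✓

c = 2, d = -2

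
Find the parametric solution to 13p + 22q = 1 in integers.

Step 1: Compute gcd(13, 22) = 1.
Since 1 divides 1, solutions exist.

Step 2: Find a particular solution using extended Euclidean algorithm.
We get p₀ = -5, q₀ = 3.
Check: 13*-5 + 22*3 = 1 = 1 ✓

Step 3: Write the general solution.
p = -5 + (22/1)t = -5 + 22t
q = 3 - (13/1)t = 3 - 13t
for any integer t.

p = -5 + 22t, q = 3 - 13t for integer t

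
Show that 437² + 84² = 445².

Compute a² + b²:
437² + 84² = 190969 + 7056 = 198025
Compute c²:
445² = 198025
Since 198025 = 198025, it is a Pythagorean triple.

Yes, it is a Pythagorean triple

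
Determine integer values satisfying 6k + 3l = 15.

Step 1: Check solvability.
gcd(6, 3) = 3
Since 3 divides 15, solutions exist.

Step 2: Apply extended Euclidean algorithm to find gcd.
We find integers such that 6*x0 + 3*y0 = 3

Step 3: Scale the particular solution.
Multiply by 15/3 = 5:
k = 0, l = 5

Step 4: Verify.
6*(0) + 3*(5) = 15 = 15 ✓

k = 0, l = 5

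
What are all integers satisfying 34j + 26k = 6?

Step 1: Compute gcd(34, 26) = 2.
Since 2 divides 6, solutions exist.

Step 2: Find a particular solution using extended Euclidean algorithm.
We get j₀ = -9, k₀ = 12.
Check: 34*-9 + 26*12 = 6 = 6 ✓

Step 3: Write the general solution.
j = -9 + (26/2)t = -9 + 13t
k = 12 - (34/2)t = 12 - 17t
for any integer t.

j = -9 + 13t, k = 12 - 17t for integer t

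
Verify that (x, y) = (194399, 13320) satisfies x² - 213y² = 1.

Compute x² = 194399² = 37790971201
Compute 213y² = 213·13320² = 213·177422400 = 37790971200
x² - 213y² = 37790971201 - 37790971200 = 1
Since this equals 1, (194399, 13320) is a solution.

Yes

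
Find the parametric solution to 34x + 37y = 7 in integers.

Step 1: Compute gcd(34, 37) = 1.
Since 1 divides 7, solutions exist.

Step 2: Find a particular solution using extended Euclidean algorithm.
We get x₀ = 84, y₀ = -77.
Check: 34*84 + 37*-77 = 7 = 7 ✓

Step 3: Write the general solution.
x = 84 + (37/1)t = 84 + 37t
y = -77 - (34/1)t = -77 - 34t
for any integer t.

x = 84 + 37t, y = -77 - 34t for integer t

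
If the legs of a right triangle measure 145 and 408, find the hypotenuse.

c² = a² + b² = 145² + 408² = 21025 + 166464 = 187489
c = 433

433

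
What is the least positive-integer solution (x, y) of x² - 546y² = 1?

We seek the smallest positive integers (x, y) with x² - 546y² = 1, i.e., x² = 546y² + 1.
Try successive y values:
y = 1: x² = 546·1² + 1 = 547, not a perfect square
y = 2: x² = 546·2² + 1 = 2185, not a perfect square
y = 3: x² = 546·3² + 1 = 4915, not a perfect square
... continuing the search (or via continued fractions) ...
y = 30: x² = 546·30² + 1 = 491401, x = 701 ✓

Verify: 701² - 546·30² = 491401 - 491400 = 1 ✓

x = 701, y = 30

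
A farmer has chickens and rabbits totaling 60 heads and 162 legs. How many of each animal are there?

Let c = chickens, r = rabbits.
Heads: c + r = 60
Legs: 2c + 4r = 162
From the first equation, c = 60 - r. Substitute:
2(60 - r) + 4r = 162
120 + 2r = 162
r = (162 - 120)/2 = 21
c = 60 - 21 = 39

Chickens: 39, Rabbits: 21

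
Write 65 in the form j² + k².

We need to find integers j, k > 0 such that j² + k² = 65.
Trying j = 1: k² = 65 - 1² = 65 - 1 = 64
k = 8
Check: 1² + 8² = 1 + 64 = 65 ✓

65 = 1² + 8²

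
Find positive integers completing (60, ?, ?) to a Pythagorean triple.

We need the other leg and hypotenuse such that 60² + x² = c².
Take x = 175, c = 185: 60² + 175² = 3600 + 30625 = 34225 = 185² ✓
Triple: (175, 60, 185)

(175, 60, 185)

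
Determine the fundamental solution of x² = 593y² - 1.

We need x² = 593y² - 1. Try successive y:
y = 1: x² = 593·1² - 1 = 592, not a perfect square
y = 2: x² = 593·2² - 1 = 2371, not a perfect square
y = 3: x² = 593·3² - 1 = 5336, not a perfect square
...
y = 24665: x² = 593·24665² - 1 = 360758799424 = 600632² ✓
Check: 600632² - 593·24665² = 360758799424 - 360758799425 = -1 ✓

x = 600632, y = 24665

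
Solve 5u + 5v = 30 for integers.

Step 1: Check solvability.
gcd(5, 5) = 5
Since 5 divides 30, solutions exist.

Step 2: Apply extended Euclidean algorithm to find gcd.
We find integers such that 5*x0 + 5*y0 = 5

Step 3: Scale the particular solution.
Multiply by 30/5 = 6:
u = 0, v = 6

Step 4: Verify.
5*(0) + 5*(6) = 30 = 30 ✓

u = 0, v = 6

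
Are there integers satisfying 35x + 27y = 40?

Step 1: Compute gcd(35, 27).
gcd(35, 27) = 1

Step 2: Check divisibility.
Does 1 divide 40? 40 = 1 x 40, so yes.

By the theorem on linear Diophantine equations, 35x + 27y = 40 has integer solutions if and only if gcd(35, 27) divides 40. Since 1 | 40, solutions exist.

Yes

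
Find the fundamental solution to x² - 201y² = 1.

We seek the smallest positive integers (x, y) with x² - 201y² = 1, i.e., x² = 201y² + 1.
Try successive y values:
y = 1: x² = 201·1² + 1 = 202, not a perfect square
y = 2: x² = 201·2² + 1 = 805, not a perfect square
y = 3: x² = 201·3² + 1 = 1810, not a perfect square
... continuing the search (or via continued fractions) ...
y = 36332: x² = 201·36332² + 1 = 265322859025, x = 515095 ✓

Verify: 515095² - 201·36332² = 265322859025 - 265322859024 = 1 ✓

x = 515095, y = 36332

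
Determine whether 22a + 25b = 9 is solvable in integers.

Step 1: Compute gcd(22, 25).
gcd(22, 25) = 1

Step 2: Check divisibility.
Does 1 divide 9? 9 = 1 x 9, so yes.

By the theorem on linear Diophantine equations, 22a + 25b = 9 has integer solutions if and only if gcd(22, 25) divides 9. Since 1 | 9, solutions exist.

Yes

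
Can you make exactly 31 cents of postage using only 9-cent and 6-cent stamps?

We need non-negative x, y with 9x + 6y = 31.
gcd(9, 6) = 3, and 3 does not divide 31.
No integer solutions exist, so certainly no non-negative ones.

No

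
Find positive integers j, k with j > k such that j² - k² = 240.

Factor: j² - k² = (j+k)(j-k) = 240.
We need two factors of 240 with the same parity.
Use j+k = 120 and j-k = 2 (product 120·2 = 240).
Adding: 2j = 122, so j = 61.
Subtracting: 2k = 118, so k = 59.
Check: 61² - 59² = 3721 - 3481 = 240 ✓

j = 61, k = 59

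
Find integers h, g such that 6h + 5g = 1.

Step 1: Check solvability.
gcd(6, 5) = 1
Since 1 divides 1, solutions exist.

Step 2: Apply extended Euclidean algorithm to find gcd.
We find integers such that 6*x0 + 5*y0 = 1

Step 3: Scale the particular solution.
Multiply by 1/1 = 1:
h = 1, g = -1

Step 4: Verify.
6*(1) + 5*(-1) = 1 = 1 ✓

h = 1, g = -1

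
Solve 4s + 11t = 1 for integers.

Step 1: Check solvability.
gcd(4, 11) = 1
Since 1 divides 1, solutions exist.

Step 2: Apply extended Euclidean algorithm to find gcd.
We find integers such that 4*x0 + 11*y0 = 1

Step 3: Scale the particular solution.
Multiply by 1/1 = 1:
s = 3, t = -1

Step 4: Verify.
4*(3) + 11*(-1) = 1 = 1 ✓

s = 3, t = -1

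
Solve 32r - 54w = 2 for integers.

Step 1: Check solvability.
gcd(32, 54) = 2
Since 2 divides 2, solutions exist.

Step 2: Apply extended Euclidean algorithm to find gcd.
We find integers such that 32*x0 + 54*y0 = 2

Step 3: Scale the particular solution.
Multiply by 2/2 = 1:
r = -5, w = -3

Step 4: Verify.
32*(-5) - 54*(-3) = 2 = 2 ✓

r = -5, w = -3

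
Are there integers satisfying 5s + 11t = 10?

Step 1: Compute gcd(5, 11).
gcd(5, 11) = 1

Step 2: Check divisibility.
Does 1 divide 10? 10 = 1 x 10, so yes.

By the theorem on linear Diophantine equations, 5s + 11t = 10 has integer solutions if and only if gcd(5, 11) divides 10. Since 1 | 10, solutions exist.

Yes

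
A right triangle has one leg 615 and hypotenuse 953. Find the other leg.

b² = c² - a² = 908209 - 378225 = 529984
b = 728

728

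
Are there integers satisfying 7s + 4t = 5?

Step 1: Compute gcd(7, 4).
gcd(7, 4) = 1

Step 2: Check divisibility.
Does 1 divide 5? 5 = 1 x 5, so yes.

By the theorem on linear Diophantine equations, 7s + 4t = 5 has integer solutions if and only if gcd(7, 4) divides 5. Since 1 | 5, solutions exist.

Yes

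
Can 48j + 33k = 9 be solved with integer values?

Step 1: Compute gcd(48, 33).
gcd(48, 33) = 3

Step 2: Check divisibility.
Does 3 divide 9? 9 = 3 x 3, so yes.

By the theorem on linear Diophantine equations, 48j + 33k = 9 has integer solutions if and only if gcd(48, 33) divides 9. Since 3 | 9, solutions exist.

Yes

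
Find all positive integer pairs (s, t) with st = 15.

The positive divisors of 15 are: 1, 3, 5, 15.
Each divisor d gives the pair (d, 15/d):
(1, 15), (3, 5), (5, 3), (15, 1)

(1, 15), (3, 5), (5, 3), (15, 1)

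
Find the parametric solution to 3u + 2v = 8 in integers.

Step 1: Compute gcd(3, 2) = 1.
Since 1 divides 8, solutions exist.

Step 2: Find a particular solution using extended Euclidean algorithm.
We get u₀ = 8, v₀ = -8.
Check: 3*8 + 2*-8 = 8 = 8 ✓

Step 3: Write the general solution.
u = 8 + (2/1)t = 8 + 2t
v = -8 - (3/1)t = -8 - 3t
for any integer t.

u = 8 + 2t, v = -8 - 3t for integer t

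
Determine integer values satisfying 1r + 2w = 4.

Step 1: Check solvability.
gcd(1, 2) = 1
Since 1 divides 4, solutions exist.

Step 2: Apply extended Euclidean algorithm to find gcd.
We find integers such that 1*x0 + 2*y0 = 1

Step 3: Scale the particular solution.
Multiply by 4/1 = 4:
r = 4, w = 0

Step 4: Verify.
1*(4) + 2*(0) = 4 = 4 ✓

r = 4, w = 0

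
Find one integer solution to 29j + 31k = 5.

Step 1: Check solvability.
gcd(29, 31) = 1
Since 1 divides 5, solutions exist.

Step 2: Apply extended Euclidean algorithm to find gcd.
We find integers such that 29*x0 + 31*y0 = 1

Step 3: Scale the particular solution.
Multiply by 5/1 = 5:
j = 75, k = -70

Step 4: Verify.
29*(75) + 31*(-70) = 5 = 5 ✓

j = 75, k = -70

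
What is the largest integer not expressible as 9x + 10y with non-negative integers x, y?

For two coprime denominations a and b, the Frobenius number (largest value not representable as a non-negative combination) is ab - a - b.
Here gcd(9, 10) = 1, so they are coprime.
F(9, 10) = 9·10 - 9 - 10 = 90 - 19 = 71

71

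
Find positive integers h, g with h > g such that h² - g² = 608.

Factor: h² - g² = (h+g)(h-g) = 608.
We need two factors of 608 with the same parity.
Use h+g = 304 and h-g = 2 (product 304·2 = 608).
Adding: 2h = 306, so h = 153.
Subtracting: 2g = 302, so g = 151.
Check: 153² - 151² = 23409 - 22801 = 608 ✓

h = 153, g = 151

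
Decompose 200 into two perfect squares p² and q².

We need to find integers p, q > 0 such that p² + q² = 200.
Trying p = 2: q² = 200 - 2² = 200 - 4 = 196
q = 14
Check: 2² + 14² = 4 + 196 = 200 ✓

200 = 2² + 14²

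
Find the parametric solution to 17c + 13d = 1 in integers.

Step 1: Compute gcd(17, 13) = 1.
Since 1 divides 1, solutions exist.

Step 2: Find a particular solution using extended Euclidean algorithm.
We get c₀ = -3, d₀ = 4.
Check: 17*-3 + 13*4 = 1 = 1 ✓

Step 3: Write the general solution.
c = -3 + (13/1)t = -3 + 13t
d = 4 - (17/1)t = 4 - 17t
for any integer t.

c = -3 + 13t, d = 4 - 17t for integer t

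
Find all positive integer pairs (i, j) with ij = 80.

The positive divisors of 80 are: 1, 2, 4, 5, 8, 10, 16, 20, 40, 80.
Each divisor d gives the pair (d, 80/d):
(1, 80), (2, 40), (4, 20), (5, 16), (8, 10), (10, 8), (16, 5), (20, 4), (40, 2), (80, 1)

(1, 80), (2, 40), (4, 20), (5, 16), (8, 10), (10, 8), (16, 5), (20, 4), (40, 2), (80, 1)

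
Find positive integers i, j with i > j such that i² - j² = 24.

Factor: i² - j² = (i+j)(i-j) = 24.
We need two factors of 24 with the same parity.
Use i+j = 12 and i-j = 2 (product 12·2 = 24).
Adding: 2i = 14, so i = 7.
Subtracting: 2j = 10, so j = 5.
Check: 7² - 5² = 49 - 25 = 24 ✓

i = 7, j = 5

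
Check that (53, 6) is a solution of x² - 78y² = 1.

Compute x² = 53² = 2809
Compute 78y² = 78·6² = 78·36 = 2808
x² - 78y² = 2809 - 2808 = 1
Since this equals 1, (53, 6) is a solution.

Yes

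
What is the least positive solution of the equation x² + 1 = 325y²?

We need x² = 325y² - 1. Try successive y:
y = 1: x² = 325·1² - 1 = 324 = 18² ✓
Check: 18² - 325·1² = 324 - 325 = -1 ✓

x = 18, y = 1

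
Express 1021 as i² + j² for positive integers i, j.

We need to find integers i, j > 0 such that i² + j² = 1021.
Trying i = 11: j² = 1021 - 11² = 1021 - 121 = 900
j = 30
Check: 11² + 30² = 121 + 900 = 1021 ✓

1021 = 11² + 30²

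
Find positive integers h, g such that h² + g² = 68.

Search for h with 68 - h² a perfect square.
h = 2: 68 - 2² = 68 - 4 = 64 = 8² ✓
So h = 2, g = 8.

h = 2, g = 8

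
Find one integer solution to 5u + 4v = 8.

Step 1: Check solvability.
gcd(5, 4) = 1
Since 1 divides 8, solutions exist.

Step 2: Apply extended Euclidean algorithm to find gcd.
We find integers such that 5*x0 + 4*y0 = 1

Step 3: Scale the particular solution.
Multiply by 8/1 = 8:
u = 8, v = -8

Step 4: Verify.
5*(8) + 4*(-8) = 8 = 8 ✓

u = 8, v = -8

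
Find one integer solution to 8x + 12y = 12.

Step 1: Check solvability.
gcd(8, 12) = 4
Since 4 divides 12, solutions exist.

Step 2: Apply extended Euclidean algorithm to find gcd.
We find integers such that 8*x0 + 12*y0 = 4

Step 3: Scale the particular solution.
Multiply by 12/4 = 3:
x = -3, y = 3

Step 4: Verify.
8*(-3) + 12*(3) = 12 = 12 ✓

x = -3, y = 3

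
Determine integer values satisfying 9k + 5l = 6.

Step 1: Check solvability.
gcd(9, 5) = 1
Since 1 divides 6, solutions exist.

Step 2: Apply extended Euclidean algorithm to find gcd.
We find integers such that 9*x0 + 5*y0 = 1

Step 3: Scale the particular solution.
Multiply by 6/1 = 6:
k = -6, l = 12

Step 4: Verify.
9*(-6) + 5*(12) = 6 = 6 ✓

k = -6, l = 12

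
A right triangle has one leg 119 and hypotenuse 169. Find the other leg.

b² = c² - a² = 28561 - 14161 = 14400
b = 120

120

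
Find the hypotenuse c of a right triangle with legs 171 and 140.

c² = a² + b² = 171² + 140² = 29241 + 19600 = 48841
c = 221

221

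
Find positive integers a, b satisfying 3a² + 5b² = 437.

Try small values of a and check whether (437 - 3a²)/5 is a perfect square.
a = 8: 3·8² = 192, so 5b² = 437 - 192 = 245, giving b² = 49, b = 7.
Check: 3·8² + 5·7² = 192 + 245 = 437 ✓

a = 8, b = 7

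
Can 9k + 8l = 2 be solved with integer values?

Step 1: Compute gcd(9, 8).
gcd(9, 8) = 1

Step 2: Check divisibility.
Does 1 divide 2? 2 = 1 x 2, so yes.

By the theorem on linear Diophantine equations, 9k + 8l = 2 has integer solutions if and only if gcd(9, 8) divides 2. Since 1 | 2, solutions exist.

Yes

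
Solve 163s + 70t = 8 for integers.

Step 1: Check solvability.
gcd(163, 70) = 1
Since 1 divides 8, solutions exist.

Step 2: Apply extended Euclidean algorithm to find gcd.
We find integers such that 163*x0 + 70*y0 = 1

Step 3: Scale the particular solution.
Multiply by 8/1 = 8:
s = -24, t = 56

Step 4: Verify.
163*(-24) + 70*(56) = 8 = 8 ✓

s = -24, t = 56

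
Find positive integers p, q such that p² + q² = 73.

Search for p with 73 - p² a perfect square.
p = 3: 73 - 3² = 73 - 9 = 64 = 8² ✓
So p = 3, q = 8.

p = 3, q = 8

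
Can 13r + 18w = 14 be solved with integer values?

Step 1: Compute gcd(13, 18).
gcd(13, 18) = 1

Step 2: Check divisibility.
Does 1 divide 14? 14 = 1 x 14, so yes.

By the theorem on linear Diophantine equations, 13r + 18w = 14 has integer solutions if and only if gcd(13, 18) divides 14. Since 1 | 14, solutions exist.

Yes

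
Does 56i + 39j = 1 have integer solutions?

Step 1: Compute gcd(56, 39).
gcd(56, 39) = 1

Step 2: Check divisibility.
Does 1 divide 1? 1 = 1 x 1, so yes.

By the theorem on linear Diophantine equations, 56i + 39j = 1 has integer solutions if and only if gcd(56, 39) divides 1. Since 1 | 1, solutions exist.

Yes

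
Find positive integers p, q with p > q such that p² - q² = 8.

Factor: p² - q² = (p+q)(p-q) = 8.
We need two factors of 8 with the same parity.
Use p+q = 4 and p-q = 2 (product 4·2 = 8).
Adding: 2p = 6, so p = 3.
Subtracting: 2q = 2, so q = 1.
Check: 3² - 1² = 9 - 1 = 8 ✓

p = 3, q = 1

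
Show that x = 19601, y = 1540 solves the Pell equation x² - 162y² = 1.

Compute x² = 19601² = 384199201
Compute 162y² = 162·1540² = 162·2371600 = 384199200
x² - 162y² = 384199201 - 384199200 = 1
Since this equals 1, (19601, 1540) is a solution.

Yes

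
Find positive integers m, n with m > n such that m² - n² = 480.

Factor: m² - n² = (m+n)(m-n) = 480.
We need two factors of 480 with the same parity.
Use m+n = 240 and m-n = 2 (product 240·2 = 480).
Adding: 2m = 242, so m = 121.
Subtracting: 2n = 238, so n = 119.
Check: 121² - 119² = 14641 - 14161 = 480 ✓

m = 121, n = 119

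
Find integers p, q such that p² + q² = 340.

We need to find integers p, q > 0 such that p² + q² = 340.
Trying p = 4: q² = 340 - 4² = 340 - 16 = 324
q = 18
Check: 4² + 18² = 16 + 324 = 340 ✓

340 = 4² + 18²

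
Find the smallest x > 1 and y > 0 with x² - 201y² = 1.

We seek the smallest positive integers (x, y) with x² - 201y² = 1, i.e., x² = 201y² + 1.
Try successive y values:
y = 1: x² = 201·1² + 1 = 202, not a perfect square
y = 2: x² = 201·2² + 1 = 805, not a perfect square
y = 3: x² = 201·3² + 1 = 1810, not a perfect square
... continuing the search (or via continued fractions) ...
y = 36332: x² = 201·36332² + 1 = 265322859025, x = 515095 ✓

Verify: 515095² - 201·36332² = 265322859025 - 265322859024 = 1 ✓

x = 515095, y = 36332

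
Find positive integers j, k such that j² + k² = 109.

Search for j with 109 - j² a perfect square.
j = 3: 109 - 3² = 109 - 9 = 100 = 10² ✓
So j = 3, k = 10.

j = 3, k = 10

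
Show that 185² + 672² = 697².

Compute a² + b² = 185² + 672² = 34225 + 451584 = 485809
Compute c² = 697² = 485809
Since 485809 = 485809, confirmed.

Yes, it is a Pythagorean triple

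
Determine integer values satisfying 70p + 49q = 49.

Step 1: Check solvability.
gcd(70, 49) = 7
Since 7 divides 49, solutions exist.

Step 2: Apply extended Euclidean algorithm to find gcd.
We find integers such that 70*x0 + 49*y0 = 7

Step 3: Scale the particular solution.
Multiply by 49/7 = 7:
p = -14, q = 21

Step 4: Verify.
70*(-14) + 49*(21) = 49 = 49 ✓

p = -14, q = 21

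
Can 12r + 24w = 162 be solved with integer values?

Step 1: Compute gcd(12, 24).
gcd(12, 24) = 12

Step 2: Check divisibility.
Does 12 divide 162? 162 = 12 x 13 + 6, so no.

By the theorem on linear Diophantine equations, 12r + 24w = 162 has integer solutions if and only if gcd(12, 24) divides 162. Since 12 does not divide 162, no solutions exist.

No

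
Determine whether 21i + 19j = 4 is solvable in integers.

Step 1: Compute gcd(21, 19).
gcd(21, 19) = 1

Step 2: Check divisibility.
Does 1 divide 4? 4 = 1 x 4, so yes.

By the theorem on linear Diophantine equations, 21i + 19j = 4 has integer solutions if and only if gcd(21, 19) divides 4. Since 1 | 4, solutions exist.

Yes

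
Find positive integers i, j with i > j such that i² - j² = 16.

Factor: i² - j² = (i+j)(i-j) = 16.
We need two factors of 16 with the same parity.
Use i+j = 8 and i-j = 2 (product 8·2 = 16).
Adding: 2i = 10, so i = 5.
Subtracting: 2j = 6, so j = 3.
Check: 5² - 3² = 25 - 9 = 16 ✓

i = 5, j = 3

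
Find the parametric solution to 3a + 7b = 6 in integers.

Step 1: Compute gcd(3, 7) = 1.
Since 1 divides 6, solutions exist.

Step 2: Find a particular solution using extended Euclidean algorithm.
We get a₀ = -12, b₀ = 6.
Check: 3*-12 + 7*6 = 6 = 6 ✓

Step 3: Write the general solution.
a = -12 + (7/1)t = -12 + 7t
b = 6 - (3/1)t = 6 - 3t
for any integer t.

a = -12 + 7t, b = 6 - 3t for integer t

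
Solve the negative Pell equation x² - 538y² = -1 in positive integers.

We need x² = 538y² - 1. Try successive y:
y = 1: x² = 538·1² - 1 = 537, not a perfect square
y = 2: x² = 538·2² - 1 = 2151, not a perfect square
y = 3: x² = 538·3² - 1 = 4841, not a perfect square
...
y = 2977: x² = 538·2977² - 1 = 4768040601 = 69051² ✓
Check: 69051² - 538·2977² = 4768040601 - 4768040602 = -1 ✓

x = 69051, y = 2977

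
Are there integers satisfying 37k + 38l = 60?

Step 1: Compute gcd(37, 38).
gcd(37, 38) = 1

Step 2: Check divisibility.
Does 1 divide 60? 60 = 1 x 60, so yes.

By the theorem on linear Diophantine equations, 37k + 38l = 60 has integer solutions if and only if gcd(37, 38) divides 60. Since 1 | 60, solutions exist.

Yes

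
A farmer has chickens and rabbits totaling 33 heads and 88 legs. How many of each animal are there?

Let c = chickens, r = rabbits.
Heads: c + r = 33
Legs: 2c + 4r = 88
From the first equation, c = 33 - r. Substitute:
2(33 - r) + 4r = 88
66 + 2r = 88
r = (88 - 66)/2 = 11
c = 33 - 11 = 22

Chickens: 22, Rabbits: 11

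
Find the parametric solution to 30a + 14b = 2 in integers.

Step 1: Compute gcd(30, 14) = 2.
Since 2 divides 2, solutions exist.

Step 2: Find a particular solution using extended Euclidean algorithm.
We get a₀ = 1, b₀ = -2.
Check: 30*1 + 14*-2 = 2 = 2 ✓

Step 3: Write the general solution.
a = 1 + (14/2)t = 1 + 7t
b = -2 - (30/2)t = -2 - 15t
for any integer t.

a = 1 + 7t, b = -2 - 15t for integer t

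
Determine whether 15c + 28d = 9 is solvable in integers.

Step 1: Compute gcd(15, 28).
gcd(15, 28) = 1

Step 2: Check divisibility.
Does 1 divide 9? 9 = 1 x 9, so yes.

By the theorem on linear Diophantine equations, 15c + 28d = 9 has integer solutions if and only if gcd(15, 28) divides 9. Since 1 | 9, solutions exist.

Yes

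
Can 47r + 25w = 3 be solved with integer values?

Step 1: Compute gcd(47, 25).
gcd(47, 25) = 1

Step 2: Check divisibility.
Does 1 divide 3? 3 = 1 x 3, so yes.

By the theorem on linear Diophantine equations, 47r + 25w = 3 has integer solutions if and only if gcd(47, 25) divides 3. Since 1 | 3, solutions exist.

Yes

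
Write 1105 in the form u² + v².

We need to find integers u, v > 0 such that u² + v² = 1105.
Trying u = 4: v² = 1105 - 4² = 1105 - 16 = 1089
v = 33
Check: 4² + 33² = 16 + 1089 = 1105 ✓

1105 = 4² + 33²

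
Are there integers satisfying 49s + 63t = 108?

Step 1: Compute gcd(49, 63).
gcd(49, 63) = 7

Step 2: Check divisibility.
Does 7 divide 108? 108 = 7 x 15 + 3, so no.

By the theorem on linear Diophantine equations, 49s + 63t = 108 has integer solutions if and only if gcd(49, 63) divides 108. Since 7 does not divide 108, no solutions exist.

No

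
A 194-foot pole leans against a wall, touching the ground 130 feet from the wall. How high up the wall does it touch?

The ladder, wall, and ground form a right triangle with hypotenuse 194 and one leg 130.
By the Pythagorean theorem: h² = 194² - 130² = 37636 - 16900 = 20736
h = √20736 = 144 feet

144 feet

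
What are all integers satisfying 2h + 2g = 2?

Step 1: Compute gcd(2, 2) = 2.
Since 2 divides 2, solutions exist.

Step 2: Find a particular solution using extended Euclidean algorithm.
We get h₀ = 0, g₀ = 1.
Check: 2*0 + 2*1 = 2 = 2 ✓

Step 3: Write the general solution.
h = 0 + (2/2)t = 0 + 1t
g = 1 - (2/2)t = 1 - 1t
for any integer t.

h = 0 + 1t, g = 1 - 1t for integer t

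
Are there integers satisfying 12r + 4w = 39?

Step 1: Compute gcd(12, 4).
gcd(12, 4) = 4

Step 2: Check divisibility.
Does 4 divide 39? 39 = 4 x 9 + 3, so no.

By the theorem on linear Diophantine equations, 12r + 4w = 39 has integer solutions if and only if gcd(12, 4) divides 39. Since 4 does not divide 39, no solutions exist.

No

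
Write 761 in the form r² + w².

We need to find integers r, w > 0 such that r² + w² = 761.
Trying r = 19: w² = 761 - 19² = 761 - 361 = 400
w = 20
Check: 19² + 20² = 361 + 400 = 761 ✓

761 = 19² + 20²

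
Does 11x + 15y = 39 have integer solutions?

Step 1: Compute gcd(11, 15).
gcd(11, 15) = 1

Step 2: Check divisibility.
Does 1 divide 39? 39 = 1 x 39, so yes.

By the theorem on linear Diophantine equations, 11x + 15y = 39 has integer solutions if and only if gcd(11, 15) divides 39. Since 1 | 39, solutions exist.

Yes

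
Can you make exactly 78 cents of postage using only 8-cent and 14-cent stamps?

We need non-negative x, y with 8x + 14y = 78.
gcd(8, 14) = 2 divides 78, so integer solutions exist.
Search for a non-negative one: x = 1 gives 14y = 78 - 8 = 70, so y = 5.
Check: 8·1 + 14·5 = 78 ✓

Yes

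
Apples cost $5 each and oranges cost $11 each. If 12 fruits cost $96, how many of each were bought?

Let a = apples, o = oranges.
a + o = 12
5a + 11o = 96
Substitute o = 12 - a:
5a + 11(12 - a) = 96
(5 - 11)a = 96 - 132
-6a = -36
a = 6, o = 12 - 6 = 6

Apples: 6, Oranges: 6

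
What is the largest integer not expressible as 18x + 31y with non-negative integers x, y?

For two coprime denominations a and b, the Frobenius number (largest value not representable as a non-negative combination) is ab - a - b.
Here gcd(18, 31) = 1, so they are coprime.
F(18, 31) = 18·31 - 18 - 31 = 558 - 49 = 509

509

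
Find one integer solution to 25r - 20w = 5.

Step 1: Check solvability.
gcd(25, 20) = 5
Since 5 divides 5, solutions exist.

Step 2: Apply extended Euclidean algorithm to find gcd.
We find integers such that 25*x0 + 20*y0 = 5

Step 3: Scale the particular solution.
Multiply by 5/5 = 1:
r = 1, w = 1

Step 4: Verify.
25*(1) - 20*(1) = 5 = 5 ✓

r = 1, w = 1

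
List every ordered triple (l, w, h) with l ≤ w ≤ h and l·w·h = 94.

Iterate l from 1 to ⌊94^(1/3)⌋. For each l dividing 94, iterate w ≥ l with w dividing 94/l, and set h = 94/(l·w).
Triples found (2): (1×1×94), (1×2×47)

(1×1×94), (1×2×47)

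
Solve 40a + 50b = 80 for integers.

Step 1: Check solvability.
gcd(40, 50) = 10
Since 10 divides 80, solutions exist.

Step 2: Apply extended Euclidean algorithm to find gcd.
We find integers such that 40*x0 + 50*y0 = 10

Step 3: Scale the particular solution.
Multiply by 80/10 = 8:
a = -8, b = 8

Step 4: Verify.
40*(-8) + 50*(8) = 80 = 80 ✓

a = -8, b = 8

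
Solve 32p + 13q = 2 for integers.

Step 1: Check solvability.
gcd(32, 13) = 1
Since 1 divides 2, solutions exist.

Step 2: Apply extended Euclidean algorithm to find gcd.
We find integers such that 32*x0 + 13*y0 = 1

Step 3: Scale the particular solution.
Multiply by 2/1 = 2:
p = -4, q = 10

Step 4: Verify.
32*(-4) + 13*(10) = 2 = 2 ✓

p = -4, q = 10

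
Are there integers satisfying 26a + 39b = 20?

Step 1: Compute gcd(26, 39).
gcd(26, 39) = 13

Step 2: Check divisibility.
Does 13 divide 20? 20 = 13 x 1 + 7, so no.

By the theorem on linear Diophantine equations, 26a + 39b = 20 has integer solutions if and only if gcd(26, 39) divides 20. Since 13 does not divide 20, no solutions exist.

No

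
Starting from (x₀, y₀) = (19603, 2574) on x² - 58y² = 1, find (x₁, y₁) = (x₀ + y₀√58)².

Solutions to x² - Dy² = 1 are generated by powers of (x₀ + y₀√D).
The next solution satisfies x₁ + y₁√58 = (x₀ + y₀√58)², giving:
x₁ = x₀² + 58y₀² = 19603² + 58·2574² = 384277609 + 384277608 = 768555217
y₁ = 2x₀y₀ = 2·19603·2574 = 100916244

Verify: 768555217² - 58·100916244² = 590677121577917089 - 590677121577917088 = 1 ✓

x = 768555217, y = 100916244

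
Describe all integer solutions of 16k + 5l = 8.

Step 1: Compute gcd(16, 5) = 1.
Since 1 divides 8, solutions exist.

Step 2: Find a particular solution using extended Euclidean algorithm.
We get k₀ = 8, l₀ = -24.
Check: 16*8 + 5*-24 = 8 = 8 ✓

Step 3: Write the general solution.
k = 8 + (5/1)t = 8 + 5t
l = -24 - (16/1)t = -24 - 16t
for any integer t.

k = 8 + 5t, l = -24 - 16t for integer t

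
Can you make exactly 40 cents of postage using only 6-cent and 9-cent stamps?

We need non-negative x, y with 6x + 9y = 40.
gcd(6, 9) = 3, and 3 does not divide 40.
No integer solutions exist, so certainly no non-negative ones.

No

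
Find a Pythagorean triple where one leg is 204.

We need the other leg and hypotenuse such that 204² + x² = c².
Take x = 253, c = 325: 204² + 253² = 41616 + 64009 = 105625 = 325² ✓
Triple: (253, 204, 325)

(253, 204, 325)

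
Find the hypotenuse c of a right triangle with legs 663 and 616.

c² = a² + b² = 663² + 616² = 439569 + 379456 = 819025
c = sqrt(819025) = 905

905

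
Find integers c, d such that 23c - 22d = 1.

Step 1: Check solvability.
gcd(23, 22) = 1
Since 1 divides 1, solutions exist.

Step 2: Apply extended Euclidean algorithm to find gcd.
We find integers such that 23*x0 + 22*y0 = 1

Step 3: Scale the particular solution.
Multiply by 1/1 = 1:
c = 1, d = 1

Step 4: Verify.
23*(1) - 22*(1) = 1 = 1 ✓

c = 1, d = 1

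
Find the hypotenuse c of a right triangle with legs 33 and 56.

c² = a² + b² = 33² + 56² = 1089 + 3136 = 4225
c = 65

65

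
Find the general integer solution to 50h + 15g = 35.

Step 1: Compute gcd(50, 15) = 5.
Since 5 divides 35, solutions exist.

Step 2: Find a particular solution using extended Euclidean algorithm.
We get h₀ = 7, g₀ = -21.
Check: 50*7 + 15*-21 = 35 = 35 ✓

Step 3: Write the general solution.
h = 7 + (15/5)t = 7 + 3t
g = -21 - (50/5)t = -21 - 10t
for any integer t.

h = 7 + 3t, g = -21 - 10t for integer t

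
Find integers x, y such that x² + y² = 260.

We need to find integers x, y > 0 such that x² + y² = 260.
Trying x = 2: y² = 260 - 2² = 260 - 4 = 256
y = 16
Check: 2² + 16² = 4 + 256 = 260 ✓

260 = 2² + 16²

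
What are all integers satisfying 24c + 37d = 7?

Step 1: Compute gcd(24, 37) = 1.
Since 1 divides 7, solutions exist.

Step 2: Find a particular solution using extended Euclidean algorithm.
We get c₀ = 119, d₀ = -77.
Check: 24*119 + 37*-77 = 7 = 7 ✓

Step 3: Write the general solution.
c = 119 + (37/1)t = 119 + 37t
d = -77 - (24/1)t = -77 - 24t
for any integer t.

c = 119 + 37t, d = -77 - 24t for integer t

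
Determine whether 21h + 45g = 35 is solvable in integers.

Step 1: Compute gcd(21, 45).
gcd(21, 45) = 3

Step 2: Check divisibility.
Does 3 divide 35? 35 = 3 x 11 + 2, so no.

By the theorem on linear Diophantine equations, 21h + 45g = 35 has integer solutions if and only if gcd(21, 45) divides 35. Since 3 does not divide 35, no solutions exist.

No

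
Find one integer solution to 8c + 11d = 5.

Step 1: Check solvability.
gcd(8, 11) = 1
Since 1 divides 5, solutions exist.

Step 2: Apply extended Euclidean algorithm to find gcd.
We find integers such that 8*x0 + 11*y0 = 1

Step 3: Scale the particular solution.
Multiply by 5/1 = 5:
c = -20, d = 15

Step 4: Verify.
8*(-20) + 11*(15) = 5 = 5 ✓

c = -20, d = 15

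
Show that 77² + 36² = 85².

Compute a² + b²:
77² + 36² = 5929 + 1296 = 7225
Compute c²:
85² = 7225
Since 7225 = 7225, it is a Pythagorean triple.

Yes, it is a Pythagorean triple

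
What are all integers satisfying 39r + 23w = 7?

Step 1: Compute gcd(39, 23) = 1.
Since 1 divides 7, solutions exist.

Step 2: Find a particular solution using extended Euclidean algorithm.
We get r₀ = -70, w₀ = 119.
Check: 39*-70 + 23*119 = 7 = 7 ✓

Step 3: Write the general solution.
r = -70 + (23/1)t = -70 + 23t
w = 119 - (39/1)t = 119 - 39t
for any integer t.

r = -70 + 23t, w = 119 - 39t for integer t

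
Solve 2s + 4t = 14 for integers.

Step 1: Check solvability.
gcd(2, 4) = 2
Since 2 divides 14, solutions exist.

Step 2: Apply extended Euclidean algorithm to find gcd.
We find integers such that 2*x0 + 4*y0 = 2

Step 3: Scale the particular solution.
Multiply by 14/2 = 7:
s = 7, t = 0

Step 4: Verify.
2*(7) + 4*(0) = 14 = 14 ✓

s = 7, t = 0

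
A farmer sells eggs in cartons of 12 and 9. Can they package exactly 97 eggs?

We need non-negative a, b with 12a + 9b = 97.
gcd(12, 9) = 3, and 3 does not divide 97.
No integer solutions exist.

No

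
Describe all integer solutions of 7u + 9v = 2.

Step 1: Compute gcd(7, 9) = 1.
Since 1 divides 2, solutions exist.

Step 2: Find a particular solution using extended Euclidean algorithm.
We get u₀ = 8, v₀ = -6.
Check: 7*8 + 9*-6 = 2 = 2 ✓

Step 3: Write the general solution.
u = 8 + (9/1)t = 8 + 9t
v = -6 - (7/1)t = -6 - 7t
for any integer t.

u = 8 + 9t, v = -6 - 7t for integer t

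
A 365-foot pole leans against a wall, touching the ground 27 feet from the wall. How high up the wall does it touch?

The ladder, wall, and ground form a right triangle with hypotenuse 365 and one leg 27.
By the Pythagorean theorem: h² = 365² - 27² = 133225 - 729 = 132496
h = √132496 = 364 feet

364 feet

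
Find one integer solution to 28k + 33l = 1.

Step 1: Check solvability.
gcd(28, 33) = 1
Since 1 divides 1, solutions exist.

Step 2: Apply extended Euclidean algorithm to find gcd.
We find integers such that 28*x0 + 33*y0 = 1

Step 3: Scale the particular solution.
Multiply by 1/1 = 1:
k = 13, l = -11

Step 4: Verify.
28*(13) + 33*(-11) = 1 = 1 ✓

k = 13, l = -11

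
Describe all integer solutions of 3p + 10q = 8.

Step 1: Compute gcd(3, 10) = 1.
Since 1 divides 8, solutions exist.

Step 2: Find a particular solution using extended Euclidean algorithm.
We get p₀ = -24, q₀ = 8.
Check: 3*-24 + 10*8 = 8 = 8 ✓

Step 3: Write the general solution.
p = -24 + (10/1)t = -24 + 10t
q = 8 - (3/1)t = 8 - 3t
for any integer t.

p = -24 + 10t, q = 8 - 3t for integer t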